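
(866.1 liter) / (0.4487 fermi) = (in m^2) 1.93e+15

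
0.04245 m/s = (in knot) 0.08252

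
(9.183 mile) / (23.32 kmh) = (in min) 38.02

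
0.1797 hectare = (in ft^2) 1.934e+04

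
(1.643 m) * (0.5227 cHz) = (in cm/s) 0.8588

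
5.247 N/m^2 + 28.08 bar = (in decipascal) 2.808e+07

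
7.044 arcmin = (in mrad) 2.049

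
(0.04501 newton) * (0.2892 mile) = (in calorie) 5.007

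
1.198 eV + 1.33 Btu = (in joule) 1403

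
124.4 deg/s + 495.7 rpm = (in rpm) 516.4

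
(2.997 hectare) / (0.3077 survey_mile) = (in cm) 6052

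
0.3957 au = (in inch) 2.331e+12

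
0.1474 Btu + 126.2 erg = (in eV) 9.706e+20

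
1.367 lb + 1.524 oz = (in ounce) 23.4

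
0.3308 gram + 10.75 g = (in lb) 0.02443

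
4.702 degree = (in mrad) 82.07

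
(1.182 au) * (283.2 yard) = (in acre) 1.132e+10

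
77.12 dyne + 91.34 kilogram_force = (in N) 895.7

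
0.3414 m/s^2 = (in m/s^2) 0.3414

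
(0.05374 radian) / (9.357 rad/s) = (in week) 9.496e-09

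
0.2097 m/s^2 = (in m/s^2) 0.2097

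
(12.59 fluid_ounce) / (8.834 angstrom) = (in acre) 104.1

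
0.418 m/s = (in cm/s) 41.8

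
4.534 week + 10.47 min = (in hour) 761.9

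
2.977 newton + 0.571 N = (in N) 3.548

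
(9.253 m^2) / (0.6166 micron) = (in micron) 1.501e+13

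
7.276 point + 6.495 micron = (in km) 2.573e-06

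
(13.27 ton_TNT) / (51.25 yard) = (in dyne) 1.185e+14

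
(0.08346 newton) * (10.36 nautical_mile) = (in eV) 9.995e+21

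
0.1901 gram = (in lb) 0.0004191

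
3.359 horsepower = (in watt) 2505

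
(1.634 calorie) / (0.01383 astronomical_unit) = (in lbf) 7.429e-10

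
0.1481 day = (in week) 0.02116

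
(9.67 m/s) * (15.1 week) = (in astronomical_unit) 0.0005903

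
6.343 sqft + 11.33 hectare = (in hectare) 11.33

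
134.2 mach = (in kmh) 1.645e+05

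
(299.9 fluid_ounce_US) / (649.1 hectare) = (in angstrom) 13.66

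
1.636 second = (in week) 2.705e-06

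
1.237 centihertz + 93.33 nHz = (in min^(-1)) 0.7422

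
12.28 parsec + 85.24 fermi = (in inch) 1.492e+19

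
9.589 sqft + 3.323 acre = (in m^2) 1.345e+04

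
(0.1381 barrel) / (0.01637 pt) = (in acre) 0.9395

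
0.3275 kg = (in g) 327.5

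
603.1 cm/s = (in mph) 13.49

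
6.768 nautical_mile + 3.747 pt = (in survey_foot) 4.112e+04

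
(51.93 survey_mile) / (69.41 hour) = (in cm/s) 33.45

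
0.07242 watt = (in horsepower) 9.712e-05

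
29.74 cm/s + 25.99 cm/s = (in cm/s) 55.73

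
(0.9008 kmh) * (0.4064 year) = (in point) 9.09e+09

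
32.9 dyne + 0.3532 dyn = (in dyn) 33.25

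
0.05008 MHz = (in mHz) 5.008e+07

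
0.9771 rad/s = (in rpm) 9.331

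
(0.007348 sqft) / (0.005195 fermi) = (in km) 1.314e+11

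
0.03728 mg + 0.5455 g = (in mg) 545.5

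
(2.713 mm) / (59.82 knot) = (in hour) 2.449e-08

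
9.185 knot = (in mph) 10.57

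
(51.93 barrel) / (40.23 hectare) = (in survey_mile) 1.275e-08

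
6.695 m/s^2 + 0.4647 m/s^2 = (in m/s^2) 7.16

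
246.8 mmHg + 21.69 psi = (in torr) 1368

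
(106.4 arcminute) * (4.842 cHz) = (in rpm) 0.01431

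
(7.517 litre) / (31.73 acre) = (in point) 0.0001659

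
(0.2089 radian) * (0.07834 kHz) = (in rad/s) 16.37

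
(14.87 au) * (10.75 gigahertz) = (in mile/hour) 5.349e+22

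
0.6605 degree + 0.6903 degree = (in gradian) 1.501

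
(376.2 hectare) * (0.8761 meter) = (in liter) 3.296e+09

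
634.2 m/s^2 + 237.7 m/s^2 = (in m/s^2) 871.9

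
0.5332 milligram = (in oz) 1.881e-05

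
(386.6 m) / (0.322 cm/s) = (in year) 0.003807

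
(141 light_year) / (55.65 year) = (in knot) 1.478e+09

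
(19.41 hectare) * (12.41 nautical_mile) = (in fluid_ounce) 1.508e+14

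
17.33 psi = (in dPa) 1.195e+06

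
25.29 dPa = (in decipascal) 25.29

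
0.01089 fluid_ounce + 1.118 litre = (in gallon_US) 0.2954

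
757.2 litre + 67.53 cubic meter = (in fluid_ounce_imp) 2.403e+06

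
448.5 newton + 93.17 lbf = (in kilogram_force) 88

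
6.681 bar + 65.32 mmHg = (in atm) 6.68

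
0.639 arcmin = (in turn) 2.958e-05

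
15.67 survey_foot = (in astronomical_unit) 3.193e-11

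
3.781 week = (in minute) 3.811e+04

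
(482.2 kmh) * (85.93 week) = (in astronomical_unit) 0.04653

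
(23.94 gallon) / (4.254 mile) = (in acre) 3.271e-09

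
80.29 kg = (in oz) 2832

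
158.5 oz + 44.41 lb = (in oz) 869.1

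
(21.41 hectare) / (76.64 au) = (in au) 1.248e-19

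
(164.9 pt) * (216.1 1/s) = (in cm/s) 1257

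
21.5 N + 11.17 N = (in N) 32.67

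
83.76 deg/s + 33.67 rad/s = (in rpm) 335.5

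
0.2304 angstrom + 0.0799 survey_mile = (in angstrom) 1.286e+12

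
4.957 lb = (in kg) 2.248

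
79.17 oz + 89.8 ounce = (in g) 4790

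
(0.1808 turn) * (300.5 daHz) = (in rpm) 3.26e+04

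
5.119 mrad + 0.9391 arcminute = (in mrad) 5.392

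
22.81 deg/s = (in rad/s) 0.3981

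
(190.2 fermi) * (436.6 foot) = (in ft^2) 2.724e-10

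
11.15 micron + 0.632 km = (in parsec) 2.048e-14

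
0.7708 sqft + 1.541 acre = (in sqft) 6.713e+04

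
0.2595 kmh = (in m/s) 0.07208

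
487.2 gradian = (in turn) 1.218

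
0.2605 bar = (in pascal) 2.605e+04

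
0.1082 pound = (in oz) 1.731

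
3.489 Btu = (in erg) 3.681e+10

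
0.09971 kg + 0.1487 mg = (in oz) 3.517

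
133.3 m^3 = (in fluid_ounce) 4.507e+06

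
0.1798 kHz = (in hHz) 1.798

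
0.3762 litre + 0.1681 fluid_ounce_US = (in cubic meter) 0.0003812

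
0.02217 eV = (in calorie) 8.49e-22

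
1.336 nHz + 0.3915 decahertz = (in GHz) 3.915e-09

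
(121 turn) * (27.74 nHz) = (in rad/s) 2.109e-05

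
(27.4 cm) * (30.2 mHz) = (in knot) 0.01608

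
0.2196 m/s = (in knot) 0.4269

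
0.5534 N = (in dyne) 5.534e+04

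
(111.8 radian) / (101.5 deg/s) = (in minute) 1.052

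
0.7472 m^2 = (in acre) 0.0001846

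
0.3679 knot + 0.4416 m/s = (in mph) 1.411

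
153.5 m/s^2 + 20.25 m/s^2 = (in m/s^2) 173.8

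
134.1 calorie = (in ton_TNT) 1.341e-07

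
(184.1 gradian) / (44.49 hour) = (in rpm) 0.0001724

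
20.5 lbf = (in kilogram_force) 9.299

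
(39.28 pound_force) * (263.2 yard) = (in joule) 4.205e+04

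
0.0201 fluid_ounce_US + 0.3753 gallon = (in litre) 1.421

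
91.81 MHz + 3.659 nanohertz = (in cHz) 9.181e+09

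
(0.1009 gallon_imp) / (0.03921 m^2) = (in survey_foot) 0.03838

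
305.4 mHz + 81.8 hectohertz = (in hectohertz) 81.8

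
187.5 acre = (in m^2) 7.588e+05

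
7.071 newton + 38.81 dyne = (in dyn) 7.071e+05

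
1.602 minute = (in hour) 0.0267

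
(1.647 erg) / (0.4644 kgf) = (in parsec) 1.172e-24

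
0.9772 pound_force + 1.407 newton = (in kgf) 0.5867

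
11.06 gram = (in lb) 0.02438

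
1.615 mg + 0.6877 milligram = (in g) 0.002303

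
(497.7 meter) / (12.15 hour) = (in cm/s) 1.138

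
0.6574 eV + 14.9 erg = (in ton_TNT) 3.561e-16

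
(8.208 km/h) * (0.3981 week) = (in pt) 1.556e+09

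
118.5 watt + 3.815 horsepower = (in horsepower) 3.974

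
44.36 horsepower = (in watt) 3.308e+04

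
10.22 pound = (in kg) 4.636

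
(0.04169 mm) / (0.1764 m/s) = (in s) 0.0002363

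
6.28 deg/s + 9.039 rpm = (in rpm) 10.09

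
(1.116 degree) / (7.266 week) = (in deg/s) 2.54e-07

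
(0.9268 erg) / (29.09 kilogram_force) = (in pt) 9.209e-07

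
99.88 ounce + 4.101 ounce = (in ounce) 104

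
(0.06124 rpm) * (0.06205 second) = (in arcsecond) 82.08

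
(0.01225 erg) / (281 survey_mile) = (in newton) 2.709e-15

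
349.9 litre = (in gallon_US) 92.43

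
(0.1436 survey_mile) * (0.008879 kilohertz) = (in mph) 4590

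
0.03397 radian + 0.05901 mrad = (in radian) 0.03403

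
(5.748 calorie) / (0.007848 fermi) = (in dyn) 3.064e+23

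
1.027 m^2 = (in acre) 0.0002538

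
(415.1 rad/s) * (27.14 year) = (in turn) 5.654e+10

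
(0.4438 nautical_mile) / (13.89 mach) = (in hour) 4.827e-05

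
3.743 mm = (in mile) 2.326e-06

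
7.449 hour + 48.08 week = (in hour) 8085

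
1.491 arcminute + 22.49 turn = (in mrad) 1.413e+05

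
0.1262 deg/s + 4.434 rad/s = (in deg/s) 254.2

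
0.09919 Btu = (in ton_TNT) 2.501e-08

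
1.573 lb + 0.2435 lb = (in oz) 29.06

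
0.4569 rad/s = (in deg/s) 26.18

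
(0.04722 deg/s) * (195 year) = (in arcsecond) 1.045e+12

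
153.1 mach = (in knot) 1.013e+05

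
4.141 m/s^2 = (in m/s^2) 4.141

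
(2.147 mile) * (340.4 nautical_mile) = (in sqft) 2.345e+10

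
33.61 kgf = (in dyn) 3.296e+07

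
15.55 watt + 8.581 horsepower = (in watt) 6414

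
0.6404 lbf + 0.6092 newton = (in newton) 3.458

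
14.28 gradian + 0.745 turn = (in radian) 4.905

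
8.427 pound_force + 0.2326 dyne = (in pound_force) 8.427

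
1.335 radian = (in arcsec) 2.754e+05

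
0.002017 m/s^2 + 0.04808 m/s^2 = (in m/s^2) 0.0501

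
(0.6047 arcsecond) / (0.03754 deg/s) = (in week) 7.398e-09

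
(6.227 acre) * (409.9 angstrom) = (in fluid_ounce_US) 34.93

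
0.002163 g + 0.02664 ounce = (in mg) 757.4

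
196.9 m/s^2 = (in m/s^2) 196.9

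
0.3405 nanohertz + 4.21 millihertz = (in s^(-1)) 0.00421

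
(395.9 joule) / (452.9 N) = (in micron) 8.741e+05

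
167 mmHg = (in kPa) 22.26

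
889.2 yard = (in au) 5.435e-09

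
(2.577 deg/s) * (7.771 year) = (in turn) 1.754e+06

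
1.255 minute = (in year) 2.388e-06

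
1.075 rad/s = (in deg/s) 61.59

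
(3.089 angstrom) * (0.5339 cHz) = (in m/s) 1.649e-12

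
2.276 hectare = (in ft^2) 2.45e+05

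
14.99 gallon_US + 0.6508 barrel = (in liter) 160.2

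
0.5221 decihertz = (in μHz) 5.221e+04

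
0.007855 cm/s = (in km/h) 0.0002828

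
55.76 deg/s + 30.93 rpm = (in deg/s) 241.3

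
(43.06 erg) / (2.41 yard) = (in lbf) 4.393e-07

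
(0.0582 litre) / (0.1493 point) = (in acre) 0.0002731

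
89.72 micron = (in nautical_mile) 4.844e-08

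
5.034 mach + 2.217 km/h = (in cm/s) 1.715e+05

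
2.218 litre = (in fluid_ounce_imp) 78.06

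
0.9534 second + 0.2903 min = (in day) 0.0002126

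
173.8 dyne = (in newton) 0.001738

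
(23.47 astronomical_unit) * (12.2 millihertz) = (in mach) 1.258e+08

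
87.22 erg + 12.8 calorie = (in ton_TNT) 1.28e-08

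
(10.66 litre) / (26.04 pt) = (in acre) 0.0002867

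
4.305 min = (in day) 0.00299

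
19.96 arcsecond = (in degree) 0.005544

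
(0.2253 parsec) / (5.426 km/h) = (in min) 7.687e+13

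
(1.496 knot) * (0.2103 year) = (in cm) 5.104e+08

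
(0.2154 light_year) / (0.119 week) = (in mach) 8.316e+07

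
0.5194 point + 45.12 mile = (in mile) 45.12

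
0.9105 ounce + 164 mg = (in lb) 0.05727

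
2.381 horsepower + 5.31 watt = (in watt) 1781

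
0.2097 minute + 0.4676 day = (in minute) 673.6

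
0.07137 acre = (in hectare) 0.02888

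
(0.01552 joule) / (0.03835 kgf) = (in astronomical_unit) 2.759e-13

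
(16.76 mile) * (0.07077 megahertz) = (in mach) 5.606e+06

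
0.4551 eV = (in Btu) 6.911e-23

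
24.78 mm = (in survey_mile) 1.54e-05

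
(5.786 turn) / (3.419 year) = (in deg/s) 1.932e-05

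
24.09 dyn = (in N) 0.0002409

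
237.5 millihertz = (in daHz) 0.02375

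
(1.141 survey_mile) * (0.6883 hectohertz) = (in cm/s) 1.264e+07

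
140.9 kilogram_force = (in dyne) 1.382e+08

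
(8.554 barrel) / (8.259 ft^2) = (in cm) 177.2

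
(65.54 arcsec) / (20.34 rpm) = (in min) 2.486e-06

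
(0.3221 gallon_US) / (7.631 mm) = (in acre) 3.948e-05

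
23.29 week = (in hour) 3913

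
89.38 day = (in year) 0.2449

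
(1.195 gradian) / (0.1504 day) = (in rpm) 1.379e-05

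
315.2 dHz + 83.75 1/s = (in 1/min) 6916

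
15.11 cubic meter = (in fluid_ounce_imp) 5.318e+05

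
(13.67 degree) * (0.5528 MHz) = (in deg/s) 7.557e+06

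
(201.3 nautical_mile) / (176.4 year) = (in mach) 1.968e-07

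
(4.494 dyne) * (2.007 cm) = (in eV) 5.63e+12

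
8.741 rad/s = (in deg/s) 500.8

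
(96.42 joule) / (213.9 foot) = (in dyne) 1.479e+05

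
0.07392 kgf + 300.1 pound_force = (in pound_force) 300.3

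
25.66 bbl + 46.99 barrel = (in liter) 1.155e+04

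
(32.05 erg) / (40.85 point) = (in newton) 0.0002224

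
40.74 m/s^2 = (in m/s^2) 40.74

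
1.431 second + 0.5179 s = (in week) 3.222e-06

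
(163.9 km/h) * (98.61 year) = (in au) 0.9464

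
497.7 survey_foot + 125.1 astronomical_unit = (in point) 5.305e+16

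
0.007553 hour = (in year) 8.622e-07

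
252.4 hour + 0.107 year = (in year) 0.1358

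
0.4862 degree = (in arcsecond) 1750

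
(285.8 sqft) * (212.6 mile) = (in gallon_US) 2.4e+09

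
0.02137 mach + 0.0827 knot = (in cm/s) 731.9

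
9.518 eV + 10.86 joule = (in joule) 10.86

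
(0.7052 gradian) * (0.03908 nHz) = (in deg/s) 2.48e-11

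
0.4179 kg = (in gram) 417.9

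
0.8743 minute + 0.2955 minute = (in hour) 0.0195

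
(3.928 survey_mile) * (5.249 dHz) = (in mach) 9.745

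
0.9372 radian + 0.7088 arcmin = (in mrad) 937.4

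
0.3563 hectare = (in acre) 0.8804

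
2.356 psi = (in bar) 0.1624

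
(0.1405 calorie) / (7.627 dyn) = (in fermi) 7.708e+18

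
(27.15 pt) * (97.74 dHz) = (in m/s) 0.09361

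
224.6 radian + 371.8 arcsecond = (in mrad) 2.246e+05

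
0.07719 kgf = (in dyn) 7.57e+04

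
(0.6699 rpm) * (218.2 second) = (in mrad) 1.531e+04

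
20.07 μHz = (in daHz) 2.007e-06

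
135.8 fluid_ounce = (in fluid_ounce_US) 135.8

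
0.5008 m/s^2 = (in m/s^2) 0.5008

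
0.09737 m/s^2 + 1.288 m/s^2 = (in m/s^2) 1.385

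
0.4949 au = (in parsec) 2.399e-06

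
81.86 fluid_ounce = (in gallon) 0.6395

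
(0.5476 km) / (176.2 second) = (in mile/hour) 6.952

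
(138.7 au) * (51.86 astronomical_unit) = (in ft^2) 1.733e+27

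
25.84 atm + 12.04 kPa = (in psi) 381.5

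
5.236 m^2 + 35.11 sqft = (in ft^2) 91.47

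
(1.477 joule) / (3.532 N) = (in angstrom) 4.182e+09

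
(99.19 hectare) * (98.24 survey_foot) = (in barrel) 1.868e+08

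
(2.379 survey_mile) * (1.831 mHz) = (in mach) 0.02059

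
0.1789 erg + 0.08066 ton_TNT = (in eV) 2.106e+27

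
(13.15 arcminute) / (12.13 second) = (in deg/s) 0.01807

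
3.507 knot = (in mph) 4.036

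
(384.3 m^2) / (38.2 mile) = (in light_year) 6.607e-19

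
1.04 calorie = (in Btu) 0.004124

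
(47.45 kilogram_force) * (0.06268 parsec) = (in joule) 9e+17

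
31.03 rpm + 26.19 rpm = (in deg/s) 343.3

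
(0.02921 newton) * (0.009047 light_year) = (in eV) 1.56e+31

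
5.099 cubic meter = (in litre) 5099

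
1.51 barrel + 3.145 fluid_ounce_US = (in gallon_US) 63.44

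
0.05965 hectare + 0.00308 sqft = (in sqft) 6421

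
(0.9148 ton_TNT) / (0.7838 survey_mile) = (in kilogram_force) 3.094e+05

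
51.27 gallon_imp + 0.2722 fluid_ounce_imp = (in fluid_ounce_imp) 8203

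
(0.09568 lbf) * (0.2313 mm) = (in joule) 9.844e-05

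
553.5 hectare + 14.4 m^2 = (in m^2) 5.535e+06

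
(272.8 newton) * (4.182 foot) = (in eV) 2.17e+21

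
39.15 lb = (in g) 1.776e+04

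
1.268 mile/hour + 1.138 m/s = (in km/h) 6.137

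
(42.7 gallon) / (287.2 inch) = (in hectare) 2.216e-06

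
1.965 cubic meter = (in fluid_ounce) 6.644e+04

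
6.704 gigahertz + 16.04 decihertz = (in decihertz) 6.704e+10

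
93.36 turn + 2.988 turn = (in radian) 605.4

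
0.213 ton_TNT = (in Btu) 8.447e+05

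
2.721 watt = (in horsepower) 0.003649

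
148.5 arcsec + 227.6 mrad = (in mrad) 228.3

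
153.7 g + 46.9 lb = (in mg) 2.143e+07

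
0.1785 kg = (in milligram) 1.785e+05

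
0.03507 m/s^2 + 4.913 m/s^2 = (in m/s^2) 4.948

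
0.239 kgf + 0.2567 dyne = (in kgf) 0.239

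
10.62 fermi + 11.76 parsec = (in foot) 1.191e+18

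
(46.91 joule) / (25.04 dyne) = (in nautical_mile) 101.2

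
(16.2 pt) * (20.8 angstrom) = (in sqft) 1.28e-10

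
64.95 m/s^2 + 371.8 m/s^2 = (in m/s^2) 436.8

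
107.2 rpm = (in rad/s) 11.23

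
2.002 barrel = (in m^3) 0.3183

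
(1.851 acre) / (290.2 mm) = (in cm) 2.581e+06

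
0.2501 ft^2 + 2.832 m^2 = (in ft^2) 30.73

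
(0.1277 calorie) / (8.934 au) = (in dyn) 3.998e-08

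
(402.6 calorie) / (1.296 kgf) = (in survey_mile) 0.08236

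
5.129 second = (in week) 8.48e-06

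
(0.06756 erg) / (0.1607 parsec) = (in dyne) 1.362e-19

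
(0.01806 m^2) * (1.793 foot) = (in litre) 9.87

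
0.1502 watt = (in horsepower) 0.0002014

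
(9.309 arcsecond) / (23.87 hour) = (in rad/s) 5.252e-10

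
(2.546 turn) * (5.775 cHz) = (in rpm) 8.822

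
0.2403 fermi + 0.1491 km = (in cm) 1.491e+04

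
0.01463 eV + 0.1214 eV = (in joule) 2.179e-20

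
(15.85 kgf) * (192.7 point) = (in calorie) 2.525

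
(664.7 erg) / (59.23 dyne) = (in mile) 6.973e-05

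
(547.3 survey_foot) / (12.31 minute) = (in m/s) 0.2259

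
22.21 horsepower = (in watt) 1.656e+04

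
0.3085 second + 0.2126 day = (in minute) 306.1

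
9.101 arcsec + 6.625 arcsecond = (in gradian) 0.004854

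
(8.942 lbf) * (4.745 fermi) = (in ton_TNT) 4.511e-23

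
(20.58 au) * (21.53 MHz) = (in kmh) 2.386e+20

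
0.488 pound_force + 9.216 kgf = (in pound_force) 20.81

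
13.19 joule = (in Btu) 0.0125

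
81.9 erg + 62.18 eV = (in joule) 8.19e-06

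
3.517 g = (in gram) 3.517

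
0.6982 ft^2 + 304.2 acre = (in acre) 304.2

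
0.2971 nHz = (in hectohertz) 2.971e-12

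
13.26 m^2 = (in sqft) 142.7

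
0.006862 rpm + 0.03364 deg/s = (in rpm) 0.01247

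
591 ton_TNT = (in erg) 2.473e+19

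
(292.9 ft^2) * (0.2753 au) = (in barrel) 7.049e+12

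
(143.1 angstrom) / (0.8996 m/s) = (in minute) 2.651e-10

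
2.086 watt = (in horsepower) 0.002797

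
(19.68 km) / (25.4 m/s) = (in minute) 12.91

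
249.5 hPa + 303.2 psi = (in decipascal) 2.115e+07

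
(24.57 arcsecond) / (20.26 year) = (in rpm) 1.78e-12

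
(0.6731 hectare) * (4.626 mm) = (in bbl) 195.8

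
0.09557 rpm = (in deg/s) 0.5734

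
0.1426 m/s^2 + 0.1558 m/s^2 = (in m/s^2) 0.2984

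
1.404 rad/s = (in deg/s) 80.44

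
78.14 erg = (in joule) 7.814e-06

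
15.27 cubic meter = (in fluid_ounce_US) 5.163e+05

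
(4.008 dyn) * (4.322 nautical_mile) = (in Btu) 0.0003041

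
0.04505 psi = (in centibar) 0.3106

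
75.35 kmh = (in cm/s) 2093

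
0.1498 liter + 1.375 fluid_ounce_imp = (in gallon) 0.04989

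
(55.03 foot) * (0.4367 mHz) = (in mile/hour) 0.01639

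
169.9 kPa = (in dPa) 1.699e+06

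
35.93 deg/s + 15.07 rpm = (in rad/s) 2.205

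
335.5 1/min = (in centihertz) 559.2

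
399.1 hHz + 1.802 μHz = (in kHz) 39.91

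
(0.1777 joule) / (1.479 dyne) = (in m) 1.201e+04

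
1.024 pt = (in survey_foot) 0.001185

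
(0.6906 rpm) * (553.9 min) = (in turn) 382.5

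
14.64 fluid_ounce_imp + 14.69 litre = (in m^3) 0.01511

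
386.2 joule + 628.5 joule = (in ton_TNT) 2.425e-07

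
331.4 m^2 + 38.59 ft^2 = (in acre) 0.08278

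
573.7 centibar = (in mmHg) 4303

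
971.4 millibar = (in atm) 0.9587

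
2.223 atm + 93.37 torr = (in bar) 2.377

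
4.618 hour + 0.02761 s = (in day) 0.1924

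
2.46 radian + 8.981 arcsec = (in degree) 141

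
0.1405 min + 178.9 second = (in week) 0.0003097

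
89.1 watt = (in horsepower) 0.1195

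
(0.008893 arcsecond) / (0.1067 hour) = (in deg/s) 6.431e-09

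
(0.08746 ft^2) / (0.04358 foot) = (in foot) 2.007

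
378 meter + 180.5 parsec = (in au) 3.723e+07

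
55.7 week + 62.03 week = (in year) 2.258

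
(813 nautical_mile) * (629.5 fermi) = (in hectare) 9.478e-11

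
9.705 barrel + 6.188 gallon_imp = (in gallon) 415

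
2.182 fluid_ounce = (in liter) 0.06453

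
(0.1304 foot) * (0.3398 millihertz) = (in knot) 2.625e-05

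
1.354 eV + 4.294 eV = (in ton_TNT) 2.163e-28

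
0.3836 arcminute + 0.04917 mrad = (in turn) 2.558e-05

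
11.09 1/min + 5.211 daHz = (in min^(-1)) 3138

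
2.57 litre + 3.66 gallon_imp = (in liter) 19.21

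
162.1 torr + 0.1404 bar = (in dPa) 3.565e+05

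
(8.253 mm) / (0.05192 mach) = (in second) 0.0004668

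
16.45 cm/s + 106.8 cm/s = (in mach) 0.00362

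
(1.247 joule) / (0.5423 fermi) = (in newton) 2.299e+15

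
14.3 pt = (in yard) 0.005517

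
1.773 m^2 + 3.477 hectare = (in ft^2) 3.743e+05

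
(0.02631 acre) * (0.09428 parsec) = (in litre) 3.097e+20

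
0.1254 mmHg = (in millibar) 0.1672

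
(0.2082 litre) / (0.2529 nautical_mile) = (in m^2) 4.445e-07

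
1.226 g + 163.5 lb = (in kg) 74.16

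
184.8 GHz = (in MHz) 1.848e+05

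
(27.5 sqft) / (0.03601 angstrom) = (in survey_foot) 2.328e+12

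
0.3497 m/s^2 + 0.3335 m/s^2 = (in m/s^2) 0.6832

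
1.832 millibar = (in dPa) 1832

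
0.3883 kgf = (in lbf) 0.8561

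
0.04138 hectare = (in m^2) 413.8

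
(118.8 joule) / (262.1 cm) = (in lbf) 10.19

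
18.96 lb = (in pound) 18.96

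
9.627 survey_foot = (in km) 0.002934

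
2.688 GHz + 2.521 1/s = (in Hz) 2.688e+09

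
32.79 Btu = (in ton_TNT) 8.268e-06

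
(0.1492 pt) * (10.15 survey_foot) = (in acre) 4.024e-08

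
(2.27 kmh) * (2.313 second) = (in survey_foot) 4.785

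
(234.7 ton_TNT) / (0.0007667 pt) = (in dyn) 3.631e+23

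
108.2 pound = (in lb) 108.2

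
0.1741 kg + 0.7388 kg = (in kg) 0.9129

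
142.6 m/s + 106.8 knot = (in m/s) 197.5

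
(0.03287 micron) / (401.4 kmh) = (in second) 2.948e-10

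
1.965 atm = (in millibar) 1991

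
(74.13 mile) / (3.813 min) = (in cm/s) 5.215e+04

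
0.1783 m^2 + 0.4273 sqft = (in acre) 5.387e-05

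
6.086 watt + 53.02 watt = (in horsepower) 0.07926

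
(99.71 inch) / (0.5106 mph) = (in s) 11.1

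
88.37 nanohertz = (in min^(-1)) 5.302e-06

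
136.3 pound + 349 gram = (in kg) 62.17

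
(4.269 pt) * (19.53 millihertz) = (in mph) 6.579e-05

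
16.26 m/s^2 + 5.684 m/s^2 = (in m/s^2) 21.94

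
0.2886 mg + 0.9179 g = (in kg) 0.0009182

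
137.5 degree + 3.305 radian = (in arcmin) 1.961e+04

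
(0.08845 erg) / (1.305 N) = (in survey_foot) 2.224e-08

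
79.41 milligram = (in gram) 0.07941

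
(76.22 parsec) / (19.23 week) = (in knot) 3.931e+11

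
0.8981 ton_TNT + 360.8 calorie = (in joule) 3.758e+09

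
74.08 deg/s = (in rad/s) 1.293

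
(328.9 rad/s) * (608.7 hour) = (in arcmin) 2.478e+12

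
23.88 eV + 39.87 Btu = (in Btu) 39.87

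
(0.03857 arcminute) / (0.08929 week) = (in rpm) 1.984e-09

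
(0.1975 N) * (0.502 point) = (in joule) 3.498e-05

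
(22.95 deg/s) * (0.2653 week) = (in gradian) 4.092e+06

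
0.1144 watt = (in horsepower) 0.0001534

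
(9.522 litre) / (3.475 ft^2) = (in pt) 83.61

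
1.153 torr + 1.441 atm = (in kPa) 146.2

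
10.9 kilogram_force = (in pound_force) 24.03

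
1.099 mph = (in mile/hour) 1.099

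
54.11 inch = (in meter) 1.374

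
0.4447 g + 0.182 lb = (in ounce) 2.928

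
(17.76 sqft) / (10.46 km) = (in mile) 9.801e-08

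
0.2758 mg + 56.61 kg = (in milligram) 5.661e+07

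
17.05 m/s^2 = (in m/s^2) 17.05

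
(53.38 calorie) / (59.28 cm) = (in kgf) 38.42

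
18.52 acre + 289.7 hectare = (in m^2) 2.972e+06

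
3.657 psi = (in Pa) 2.521e+04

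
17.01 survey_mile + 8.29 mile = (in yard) 4.453e+04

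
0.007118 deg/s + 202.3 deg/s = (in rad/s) 3.531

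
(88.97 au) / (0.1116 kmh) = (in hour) 1.193e+11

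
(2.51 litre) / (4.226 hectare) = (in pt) 0.0001684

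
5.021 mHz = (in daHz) 0.0005021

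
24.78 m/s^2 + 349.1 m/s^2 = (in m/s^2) 373.9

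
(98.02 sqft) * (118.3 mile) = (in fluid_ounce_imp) 6.102e+10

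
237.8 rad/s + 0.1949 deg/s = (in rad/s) 237.8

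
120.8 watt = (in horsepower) 0.162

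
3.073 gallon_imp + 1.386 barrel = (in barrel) 1.474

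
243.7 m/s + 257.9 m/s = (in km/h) 1806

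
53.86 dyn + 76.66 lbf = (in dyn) 3.41e+07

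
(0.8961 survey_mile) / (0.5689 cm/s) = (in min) 4225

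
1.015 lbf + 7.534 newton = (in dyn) 1.205e+06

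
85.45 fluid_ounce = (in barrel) 0.01589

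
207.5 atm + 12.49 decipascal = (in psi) 3049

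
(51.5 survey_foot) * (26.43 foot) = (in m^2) 126.5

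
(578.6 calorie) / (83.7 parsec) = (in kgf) 9.558e-17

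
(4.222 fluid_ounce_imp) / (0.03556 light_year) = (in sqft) 3.838e-18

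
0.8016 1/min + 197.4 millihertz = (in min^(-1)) 12.65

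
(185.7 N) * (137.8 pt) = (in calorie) 2.158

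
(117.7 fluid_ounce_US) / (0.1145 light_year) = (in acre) 7.94e-22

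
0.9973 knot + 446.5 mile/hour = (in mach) 0.5877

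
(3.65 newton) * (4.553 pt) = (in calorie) 0.001401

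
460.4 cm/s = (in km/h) 16.57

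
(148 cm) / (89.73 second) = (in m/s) 0.01649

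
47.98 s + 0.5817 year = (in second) 1.834e+07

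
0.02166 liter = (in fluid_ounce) 0.7324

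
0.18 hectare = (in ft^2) 1.938e+04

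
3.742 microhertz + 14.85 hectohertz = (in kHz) 1.485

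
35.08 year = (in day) 1.28e+04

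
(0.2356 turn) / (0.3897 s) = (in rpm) 36.27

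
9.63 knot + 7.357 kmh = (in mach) 0.02055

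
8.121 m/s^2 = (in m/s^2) 8.121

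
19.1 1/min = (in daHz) 0.03183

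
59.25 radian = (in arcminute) 2.037e+05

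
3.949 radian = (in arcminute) 1.358e+04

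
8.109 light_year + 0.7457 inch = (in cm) 7.672e+18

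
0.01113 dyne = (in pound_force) 2.502e-08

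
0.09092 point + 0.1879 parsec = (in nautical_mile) 3.131e+12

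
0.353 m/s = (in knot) 0.6862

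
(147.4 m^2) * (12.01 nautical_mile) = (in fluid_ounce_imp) 1.154e+11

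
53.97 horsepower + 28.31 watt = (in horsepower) 54.01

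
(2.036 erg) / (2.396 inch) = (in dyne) 0.3345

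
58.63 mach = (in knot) 3.881e+04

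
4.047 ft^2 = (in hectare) 3.76e-05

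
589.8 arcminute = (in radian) 0.1716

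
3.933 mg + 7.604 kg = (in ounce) 268.2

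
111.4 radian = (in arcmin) 3.83e+05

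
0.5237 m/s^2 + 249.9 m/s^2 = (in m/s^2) 250.4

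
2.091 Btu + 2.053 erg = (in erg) 2.206e+10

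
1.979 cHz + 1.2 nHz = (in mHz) 19.79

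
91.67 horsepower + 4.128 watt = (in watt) 6.836e+04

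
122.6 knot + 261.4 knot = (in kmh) 711.2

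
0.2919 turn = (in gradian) 116.8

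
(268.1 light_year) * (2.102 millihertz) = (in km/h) 1.919e+16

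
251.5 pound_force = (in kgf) 114.1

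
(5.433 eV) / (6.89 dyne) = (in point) 3.581e-11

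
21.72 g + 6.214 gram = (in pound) 0.06158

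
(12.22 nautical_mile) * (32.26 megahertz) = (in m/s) 7.301e+11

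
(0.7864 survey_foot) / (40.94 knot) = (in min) 0.0001897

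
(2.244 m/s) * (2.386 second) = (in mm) 5354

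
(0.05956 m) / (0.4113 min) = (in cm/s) 0.2413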